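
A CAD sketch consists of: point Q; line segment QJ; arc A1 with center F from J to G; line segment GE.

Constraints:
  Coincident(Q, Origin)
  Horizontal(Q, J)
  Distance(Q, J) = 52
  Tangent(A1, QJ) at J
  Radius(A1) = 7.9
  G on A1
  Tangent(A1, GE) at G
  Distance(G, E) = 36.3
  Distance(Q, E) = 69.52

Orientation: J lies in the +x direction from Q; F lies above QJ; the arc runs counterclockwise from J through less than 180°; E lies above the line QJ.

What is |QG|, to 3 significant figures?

60.5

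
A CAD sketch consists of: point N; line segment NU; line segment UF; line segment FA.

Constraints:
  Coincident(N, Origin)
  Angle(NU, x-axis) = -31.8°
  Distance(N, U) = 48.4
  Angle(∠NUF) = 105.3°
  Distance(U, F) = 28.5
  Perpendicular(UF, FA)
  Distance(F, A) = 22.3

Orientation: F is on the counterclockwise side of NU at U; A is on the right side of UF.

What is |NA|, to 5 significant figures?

80.388

N is at the origin; NU runs at -31.8° with length 48.4, so U = 48.4·(cos -31.8°, sin -31.8°) = (41.135, -25.505). ∠NUF = 105.3°, so UF runs at -31.8° + (180° − 105.3°) = 42.900° from the x-axis; with |UF| = 28.5, F = U + 28.5·(cos 42.900°, sin 42.900°) = (62.012, -6.1041). UF ⟂ FA; with |FA| = 22.3 on the right of UF, A = F + 22.3·(0.68072, -0.73254) = (77.192, -22.440). Then |NA| = |A − N| = 80.388.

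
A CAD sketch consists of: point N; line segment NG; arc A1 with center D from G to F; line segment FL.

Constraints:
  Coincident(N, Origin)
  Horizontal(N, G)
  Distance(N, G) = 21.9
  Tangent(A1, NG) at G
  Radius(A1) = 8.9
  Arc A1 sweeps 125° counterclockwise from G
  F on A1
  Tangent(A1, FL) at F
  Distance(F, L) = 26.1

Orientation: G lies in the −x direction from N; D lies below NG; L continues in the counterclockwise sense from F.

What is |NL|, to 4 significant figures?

38.14

N is at the origin; NG is horizontal with |NG| = 21.9 and G on the −x side, so G = (-21.90, 0.000). Since A1 is tangent to NG there, DG ⟂ NG, so D = G + (0, -8.9) = (-21.90, -8.900). On A1, G sits at bearing 90° from D; a 125° counterclockwise sweep puts F at bearing 215°, so F = D + 8.9·(cos 215°, sin 215°) = (-29.19, -14.00). The tangent condition forces DF to be normal to FL, so FL runs along (−sin 215°, cos 215°); with |FL| = 26.1, L = (-14.22, -35.38). Then |NL| = |L − N| = 38.14.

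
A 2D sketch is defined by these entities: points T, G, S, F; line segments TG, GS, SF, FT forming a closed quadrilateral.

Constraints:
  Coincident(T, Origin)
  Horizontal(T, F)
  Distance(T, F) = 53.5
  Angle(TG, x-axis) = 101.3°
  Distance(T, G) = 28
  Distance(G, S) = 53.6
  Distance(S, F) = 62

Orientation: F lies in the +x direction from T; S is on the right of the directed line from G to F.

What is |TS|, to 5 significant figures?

26.218

T is at the origin; T and F share the same y with |TF| = 53.5 and F in +x, so F = (53.5, 0). TG runs at 101.3° with |TG| = 28.0, so G = (-5.4865, 27.457). S is determined by |GS| = 53.6 and |SF| = 62.0 together: it lies at the intersection of circle(G, 53.6) and circle(F, 62.0). With |GF| = 65.064, the foot of the radical line on GF is 25.070 from G and the perpendicular offset is √(53.6² − 25.070²) = 47.376. Taking the right-of-GF solution: S = (-2.7512, -26.073).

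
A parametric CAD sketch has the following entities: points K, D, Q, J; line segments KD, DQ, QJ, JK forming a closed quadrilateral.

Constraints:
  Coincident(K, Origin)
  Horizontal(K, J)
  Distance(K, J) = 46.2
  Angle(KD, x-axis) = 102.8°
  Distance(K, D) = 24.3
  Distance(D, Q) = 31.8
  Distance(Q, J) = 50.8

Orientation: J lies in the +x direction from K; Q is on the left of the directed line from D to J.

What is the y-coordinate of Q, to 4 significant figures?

43.31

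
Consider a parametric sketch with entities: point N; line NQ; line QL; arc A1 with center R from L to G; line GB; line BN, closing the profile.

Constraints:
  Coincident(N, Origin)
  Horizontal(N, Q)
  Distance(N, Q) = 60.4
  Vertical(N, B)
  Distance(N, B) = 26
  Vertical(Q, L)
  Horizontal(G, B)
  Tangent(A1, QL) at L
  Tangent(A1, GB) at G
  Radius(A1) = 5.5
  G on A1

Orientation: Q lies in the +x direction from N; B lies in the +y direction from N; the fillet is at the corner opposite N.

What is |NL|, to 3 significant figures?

63.8

The virtual corner opposite N is at (60.4, 26.0). Since A1 is tangent to QL there, RL ⟂ QL and the tangent condition forces RG to be normal to GB, with radius 5.5, so the center R sits 5.5 in from both sides at R = (54.9, 20.5). That places the tangent points at L = (60.4, 20.5) on QL and G = (54.9, 26.0) on GB. Then |NL| = |L − N| = 63.8.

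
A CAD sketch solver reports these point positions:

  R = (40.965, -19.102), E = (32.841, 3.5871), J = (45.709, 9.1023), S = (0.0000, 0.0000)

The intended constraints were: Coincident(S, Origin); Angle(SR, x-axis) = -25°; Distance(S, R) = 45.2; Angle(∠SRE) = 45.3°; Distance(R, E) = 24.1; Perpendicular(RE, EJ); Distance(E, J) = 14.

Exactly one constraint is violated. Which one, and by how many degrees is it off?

Perpendicular(RE, EJ) — off by 3.50°.

S = (0.00, 0.00) ✓; SR at -25.00° ✓; |SR| = 45.20 ✓; ∠SRE = 45.30° ✓; |RE| = 24.10 ✓; ∠(RE, EJ) = 86.50° ✗; |EJ| = 14.00 ✓.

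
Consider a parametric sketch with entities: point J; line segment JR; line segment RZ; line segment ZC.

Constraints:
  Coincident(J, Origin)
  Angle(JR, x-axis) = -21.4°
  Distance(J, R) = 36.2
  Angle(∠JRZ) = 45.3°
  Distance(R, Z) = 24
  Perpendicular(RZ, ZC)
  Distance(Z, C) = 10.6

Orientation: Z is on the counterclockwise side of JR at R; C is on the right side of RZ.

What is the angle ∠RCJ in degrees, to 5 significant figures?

68.476°

∠JRZ = 45.3°, so RZ runs at -21.4° + (180° − 45.3°) = 113.30° from the x-axis; with |RZ| = 24.0, Z = R + 24.0·(cos 113.30°, sin 113.30°) = (24.211, 8.8342). The perpendicularity gives ZC at right angles to RZ; with |ZC| = 10.6 on the right of RZ, C = Z + 10.6·(0.91845, 0.39555) = (33.947, 13.027). Then cos ∠RCJ = CR·CJ / (|CR||CJ|), giving 68.476°.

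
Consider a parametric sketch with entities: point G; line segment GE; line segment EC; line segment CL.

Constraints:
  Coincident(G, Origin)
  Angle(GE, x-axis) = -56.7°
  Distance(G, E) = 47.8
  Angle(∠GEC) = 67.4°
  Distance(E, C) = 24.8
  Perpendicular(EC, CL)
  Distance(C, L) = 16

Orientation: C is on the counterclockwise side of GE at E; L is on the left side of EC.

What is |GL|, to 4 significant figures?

28.86

∠GEC = 67.4°, so EC runs at -56.7° + (180° − 67.4°) = 55.90° from the x-axis; with |EC| = 24.8, C = E + 24.8·(cos 55.90°, sin 55.90°) = (40.15, -19.42). The perpendicularity gives CL at right angles to EC; with |CL| = 16.0 on the left of EC, L = C + 16.0·(-0.8281, 0.5606) = (26.90, -10.45). Then |GL| = |L − G| = 28.86.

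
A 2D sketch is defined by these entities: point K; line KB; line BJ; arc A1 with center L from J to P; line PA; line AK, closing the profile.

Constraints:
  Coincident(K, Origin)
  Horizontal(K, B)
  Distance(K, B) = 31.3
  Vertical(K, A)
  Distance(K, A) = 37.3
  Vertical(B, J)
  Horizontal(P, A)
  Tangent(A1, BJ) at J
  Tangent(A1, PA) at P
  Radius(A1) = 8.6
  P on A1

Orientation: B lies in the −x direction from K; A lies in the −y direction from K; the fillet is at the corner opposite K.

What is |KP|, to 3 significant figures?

43.7

K is at the origin; K and B share the same y with |KB| = 31.3 and B on the −x side, so B = (-31.3, 0.00). K and A share the same x with |KA| = 37.3 and A on the −y side, so A = (0.00, -37.3). The virtual corner opposite K is at (-31.3, -37.3). A1 meets BJ tangentially, so LJ is at right angles to BJ and tangency of A1 to PA means the radius LP is perpendicular to PA, with radius 8.6, so the center L sits 8.6 in from both sides at L = (-22.7, -28.7). That places the tangent points at J = (-31.3, -28.7) on BJ and P = (-22.7, -37.3) on PA. Then |KP| = |P − K| = 43.7.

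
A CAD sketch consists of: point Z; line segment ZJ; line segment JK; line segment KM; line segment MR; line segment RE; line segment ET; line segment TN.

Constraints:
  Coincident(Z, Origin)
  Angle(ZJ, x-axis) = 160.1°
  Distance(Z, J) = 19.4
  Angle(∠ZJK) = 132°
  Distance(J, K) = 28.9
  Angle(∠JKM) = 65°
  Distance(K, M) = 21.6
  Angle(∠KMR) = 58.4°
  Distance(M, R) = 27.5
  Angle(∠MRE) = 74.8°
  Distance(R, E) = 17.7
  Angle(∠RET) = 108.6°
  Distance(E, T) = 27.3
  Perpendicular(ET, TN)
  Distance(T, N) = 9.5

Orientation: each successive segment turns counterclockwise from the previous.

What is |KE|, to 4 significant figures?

11.62

Z is at the origin; ZJ runs at 160.1° with length 19.4, so J = (-18.24, 6.603). ∠ZJK = 132.0° gives JK at -151.9° from the x-axis; with |JK| = 28.9, K = (-43.74, -7.009). ∠JKM = 65.0° gives KM at -36.90° from the x-axis; with |KM| = 21.6, M = (-26.46, -19.98). ∠KMR = 58.4° gives MR at 84.70° from the x-axis; with |MR| = 27.5, R = (-23.92, 7.404). ∠MRE = 74.8° gives RE at -170.1° from the x-axis; with |RE| = 17.7, E = (-41.36, 4.361). Then |KE| = |E − K| = 11.62.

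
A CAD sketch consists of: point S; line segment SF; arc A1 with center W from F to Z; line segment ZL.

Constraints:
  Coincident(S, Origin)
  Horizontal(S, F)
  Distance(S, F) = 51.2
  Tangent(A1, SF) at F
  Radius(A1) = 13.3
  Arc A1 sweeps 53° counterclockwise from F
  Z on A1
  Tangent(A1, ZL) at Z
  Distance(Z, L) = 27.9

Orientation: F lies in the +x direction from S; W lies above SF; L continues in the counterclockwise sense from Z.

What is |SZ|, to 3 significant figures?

62.0

S is at the origin; S and F share the same y with |SF| = 51.2 and F on the +x side, so F = (51.2, 0.00). Tangency of A1 to SF means the radius WF is perpendicular to SF, so W = F + (0, 13.3) = (51.2, 13.3). On A1, F sits at bearing -90° from W; a 53° counterclockwise sweep puts Z at bearing -37°, so Z = W + 13.3·(cos -37°, sin -37°) = (61.8, 5.30). Then |SZ| = |Z − S| = 62.0.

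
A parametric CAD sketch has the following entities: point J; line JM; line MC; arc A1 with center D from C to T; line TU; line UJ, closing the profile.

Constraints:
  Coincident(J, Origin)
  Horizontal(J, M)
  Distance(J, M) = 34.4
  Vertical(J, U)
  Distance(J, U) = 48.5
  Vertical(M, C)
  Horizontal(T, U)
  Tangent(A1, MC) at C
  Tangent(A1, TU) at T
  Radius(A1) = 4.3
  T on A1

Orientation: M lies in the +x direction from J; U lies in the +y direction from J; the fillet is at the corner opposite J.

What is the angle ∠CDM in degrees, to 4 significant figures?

84.44°

The virtual corner opposite J is at (34.40, 48.50). The tangent condition forces DC to be normal to MC and since A1 is tangent to TU there, DT ⟂ TU, with radius 4.3, so the center D sits 4.3 in from both sides at D = (30.10, 44.20). That places the tangent points at C = (34.40, 44.20) on MC and T = (30.10, 48.50) on TU. Then cos ∠CDM = DC·DM / (|DC||DM|), giving 84.44°.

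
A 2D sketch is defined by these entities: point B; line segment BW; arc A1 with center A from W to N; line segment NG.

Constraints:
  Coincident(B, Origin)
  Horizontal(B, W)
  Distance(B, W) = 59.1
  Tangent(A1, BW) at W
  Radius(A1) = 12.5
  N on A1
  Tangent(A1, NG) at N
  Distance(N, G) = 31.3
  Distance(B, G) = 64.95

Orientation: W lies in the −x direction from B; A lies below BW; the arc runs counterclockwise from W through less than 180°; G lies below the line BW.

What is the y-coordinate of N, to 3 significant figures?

-20.8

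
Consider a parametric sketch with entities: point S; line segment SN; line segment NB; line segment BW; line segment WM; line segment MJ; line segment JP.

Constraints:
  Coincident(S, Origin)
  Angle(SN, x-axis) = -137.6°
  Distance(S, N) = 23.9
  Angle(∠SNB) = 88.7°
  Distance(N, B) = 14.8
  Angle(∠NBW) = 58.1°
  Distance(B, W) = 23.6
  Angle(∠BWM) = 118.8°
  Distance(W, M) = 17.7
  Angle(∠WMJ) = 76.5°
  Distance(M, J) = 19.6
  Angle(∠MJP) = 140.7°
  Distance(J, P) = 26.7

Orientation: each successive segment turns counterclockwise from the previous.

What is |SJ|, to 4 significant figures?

25.74

∠BWM = 118.8° gives WM at 136.8° from the x-axis; with |WM| = 17.7, M = (-14.46, 8.159). ∠WMJ = 76.5° gives MJ at -119.7° from the x-axis; with |MJ| = 19.6, J = (-24.17, -8.866). Then |SJ| = |J − S| = 25.74.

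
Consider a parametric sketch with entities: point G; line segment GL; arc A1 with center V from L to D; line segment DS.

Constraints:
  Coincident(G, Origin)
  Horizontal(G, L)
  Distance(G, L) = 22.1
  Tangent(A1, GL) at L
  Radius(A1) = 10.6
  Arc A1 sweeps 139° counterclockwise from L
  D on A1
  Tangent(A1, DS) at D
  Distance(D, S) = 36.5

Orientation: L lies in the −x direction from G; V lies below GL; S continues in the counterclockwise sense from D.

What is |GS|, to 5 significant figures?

42.573

G is at the origin; G and L share the same y with |GL| = 22.1 and L on the −x side, so L = (-22.100, 0.0000). A1 meets GL tangentially, so VL is at right angles to GL, so V = L + (0, -10.6) = (-22.100, -10.600). On A1, L sits at bearing 90° from V; a 139° counterclockwise sweep puts D at bearing 229°, so D = V + 10.6·(cos 229°, sin 229°) = (-29.054, -18.600). Tangency of A1 to DS means the radius VD is perpendicular to DS, so DS runs along (−sin 229°, cos 229°); with |DS| = 36.5, S = (-1.5073, -42.546). Then |GS| = |S − G| = 42.573.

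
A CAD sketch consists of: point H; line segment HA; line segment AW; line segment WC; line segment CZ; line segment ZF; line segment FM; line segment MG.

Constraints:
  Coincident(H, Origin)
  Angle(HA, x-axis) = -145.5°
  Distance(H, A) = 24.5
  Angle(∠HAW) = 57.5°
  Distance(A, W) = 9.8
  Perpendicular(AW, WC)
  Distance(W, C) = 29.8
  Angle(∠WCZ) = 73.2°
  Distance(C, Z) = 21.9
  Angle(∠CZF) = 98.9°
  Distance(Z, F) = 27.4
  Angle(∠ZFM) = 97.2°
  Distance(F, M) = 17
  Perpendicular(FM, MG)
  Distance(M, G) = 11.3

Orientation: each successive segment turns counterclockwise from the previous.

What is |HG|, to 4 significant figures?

13.35

∠ZFM = 97.2° gives FM at -22.30° from the x-axis; with |FM| = 17.0, M = (-12.71, -20.81). FM is perpendicular to MG, so MG runs at 67.70°; with |MG| = 11.3, G = (-8.420, -10.36). Then |HG| = |G − H| = 13.35.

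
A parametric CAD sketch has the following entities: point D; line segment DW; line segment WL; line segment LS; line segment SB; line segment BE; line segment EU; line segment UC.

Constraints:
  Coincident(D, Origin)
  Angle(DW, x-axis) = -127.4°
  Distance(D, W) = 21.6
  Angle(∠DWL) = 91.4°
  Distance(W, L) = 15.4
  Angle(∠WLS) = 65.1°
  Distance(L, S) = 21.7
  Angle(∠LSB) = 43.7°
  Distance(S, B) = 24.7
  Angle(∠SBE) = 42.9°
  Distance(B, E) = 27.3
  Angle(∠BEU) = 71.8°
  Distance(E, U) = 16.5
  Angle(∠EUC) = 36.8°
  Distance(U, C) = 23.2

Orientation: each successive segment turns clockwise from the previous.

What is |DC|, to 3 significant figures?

28.1

D is at the origin; DW runs at -127.4° with length 21.6, so W = (-13.1, -17.2). ∠DWL = 91.4° gives WL at 144° from the x-axis; with |WL| = 15.4, L = (-25.6, -8.11). ∠WLS = 65.1° gives LS at 29.1° from the x-axis; with |LS| = 21.7, S = (-6.62, 2.45). ∠LSB = 43.7° gives SB at -107° from the x-axis; with |SB| = 24.7, B = (-13.9, -21.1). ∠SBE = 42.9° gives BE at 116° from the x-axis; with |BE| = 27.3, E = (-25.8, 3.45). ∠BEU = 71.8° gives EU at 7.50° from the x-axis; with |EU| = 16.5, U = (-9.40, 5.60). ∠EUC = 36.8° gives UC at -136° from the x-axis; with |UC| = 23.2, C = (-26.0, -10.6). Then |DC| = |C − D| = 28.1.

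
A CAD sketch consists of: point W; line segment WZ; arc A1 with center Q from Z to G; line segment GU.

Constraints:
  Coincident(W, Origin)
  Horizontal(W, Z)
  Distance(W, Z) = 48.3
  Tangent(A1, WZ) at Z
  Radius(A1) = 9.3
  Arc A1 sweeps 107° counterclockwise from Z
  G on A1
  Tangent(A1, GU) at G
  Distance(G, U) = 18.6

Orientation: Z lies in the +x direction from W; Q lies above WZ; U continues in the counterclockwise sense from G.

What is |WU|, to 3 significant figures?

59.7

W is at the origin; W and Z share the same y with |WZ| = 48.3 and Z on the +x side, so Z = (48.3, 0.00). Tangency of A1 to WZ means the radius QZ is perpendicular to WZ, so Q = Z + (0, 9.3) = (48.3, 9.30). On A1, Z sits at bearing -90° from Q; a 107° counterclockwise sweep puts G at bearing 17°, so G = Q + 9.3·(cos 17°, sin 17°) = (57.2, 12.0). Tangency of A1 to GU means the radius QG is perpendicular to GU, so GU runs along (−sin 17°, cos 17°); with |GU| = 18.6, U = (51.8, 29.8). Then |WU| = |U − W| = 59.7.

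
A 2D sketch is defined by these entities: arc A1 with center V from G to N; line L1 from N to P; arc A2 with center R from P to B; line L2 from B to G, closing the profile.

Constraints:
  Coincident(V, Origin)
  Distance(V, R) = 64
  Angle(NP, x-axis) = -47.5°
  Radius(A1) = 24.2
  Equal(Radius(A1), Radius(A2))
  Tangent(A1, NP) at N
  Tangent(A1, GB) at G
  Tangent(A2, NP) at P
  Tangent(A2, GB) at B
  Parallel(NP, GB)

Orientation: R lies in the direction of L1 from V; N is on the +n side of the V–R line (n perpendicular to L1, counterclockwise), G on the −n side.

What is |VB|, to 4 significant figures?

68.42

The slot axis is L1's direction at -47.5°, so u = (cos -47.5°, sin -47.5°) = (0.6756, -0.7373) and n = (−sin -47.5°, cos -47.5°) = (0.7373, 0.6756). V is at the origin and R lies 64.0 along u from V, so R = 64.0·u = (43.24, -47.19). Tangency of A1 to both parallel lines with radius 24.2 puts N and G at V ± 24.2·n: N = (17.84, 16.35), G = (-17.84, -16.35). Equal radii place P and B the same way about R: P = R + 24.2·n = (61.08, -30.84), B = R − 24.2·n = (25.40, -63.54). Then |VB| = |B − V| = 68.42.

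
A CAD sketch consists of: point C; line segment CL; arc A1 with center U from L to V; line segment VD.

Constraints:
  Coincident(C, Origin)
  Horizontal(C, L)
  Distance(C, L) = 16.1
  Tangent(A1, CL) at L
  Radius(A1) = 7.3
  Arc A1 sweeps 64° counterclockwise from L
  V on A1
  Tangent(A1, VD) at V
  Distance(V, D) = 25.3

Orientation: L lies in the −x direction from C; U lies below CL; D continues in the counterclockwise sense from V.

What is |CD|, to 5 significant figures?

43.122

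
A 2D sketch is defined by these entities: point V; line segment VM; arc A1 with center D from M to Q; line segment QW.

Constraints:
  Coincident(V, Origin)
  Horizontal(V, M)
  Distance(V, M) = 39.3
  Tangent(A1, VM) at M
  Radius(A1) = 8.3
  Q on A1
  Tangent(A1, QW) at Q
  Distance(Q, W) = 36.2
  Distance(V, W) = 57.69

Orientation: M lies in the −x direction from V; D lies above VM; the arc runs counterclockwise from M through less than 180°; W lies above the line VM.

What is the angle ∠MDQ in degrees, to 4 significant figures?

97.44°

V is at the origin; V and M share the same y with |VM| = 39.3 and M on the −x side, so M = (-39.30, 0.000). Tangency of A1 to VM means the radius DM is perpendicular to VM, so D = M + (0, 8.3) = (-39.30, 8.300). Since DQ ⟂ QW (tangency), |DW| = √(8.3² + 36.2²) = 37.14 regardless of where Q sits on A1. So W lies on both circle(V, 57.69) and circle(D, 37.14); the above-VM intersection is W = (-35.76, 45.27). Q is the foot of the tangent from W: Q = (-31.07, 9.375).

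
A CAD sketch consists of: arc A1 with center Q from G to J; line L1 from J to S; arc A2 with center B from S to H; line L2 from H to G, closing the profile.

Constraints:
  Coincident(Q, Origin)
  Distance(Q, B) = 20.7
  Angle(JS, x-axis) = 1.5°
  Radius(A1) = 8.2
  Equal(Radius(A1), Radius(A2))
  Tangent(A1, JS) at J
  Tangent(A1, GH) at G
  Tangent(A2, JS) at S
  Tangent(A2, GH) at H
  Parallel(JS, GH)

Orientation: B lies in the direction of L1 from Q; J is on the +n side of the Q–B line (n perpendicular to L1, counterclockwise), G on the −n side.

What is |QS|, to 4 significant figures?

22.26

Tangency of A1 to both parallel lines with radius 8.2 puts J and G at Q ± 8.2·n: J = (-0.2147, 8.197), G = (0.2147, -8.197). Equal radii place S and H the same way about B: S = B + 8.2·n = (20.48, 8.739), H = B − 8.2·n = (20.91, -7.655). Then |QS| = |S − Q| = 22.26.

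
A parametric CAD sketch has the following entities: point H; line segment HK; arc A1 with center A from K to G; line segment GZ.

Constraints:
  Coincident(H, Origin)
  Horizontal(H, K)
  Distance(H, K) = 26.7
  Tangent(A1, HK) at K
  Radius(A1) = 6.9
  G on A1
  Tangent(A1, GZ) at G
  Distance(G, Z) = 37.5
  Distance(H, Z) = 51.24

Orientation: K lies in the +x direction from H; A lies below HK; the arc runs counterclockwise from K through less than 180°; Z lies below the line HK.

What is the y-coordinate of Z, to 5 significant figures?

-44.970

Checks: |AG| = 6.900 ✓; ∠(AG, GZ) = 90.00° ✓; |GZ| = 37.50 ✓; |HZ| = 51.24 ✓.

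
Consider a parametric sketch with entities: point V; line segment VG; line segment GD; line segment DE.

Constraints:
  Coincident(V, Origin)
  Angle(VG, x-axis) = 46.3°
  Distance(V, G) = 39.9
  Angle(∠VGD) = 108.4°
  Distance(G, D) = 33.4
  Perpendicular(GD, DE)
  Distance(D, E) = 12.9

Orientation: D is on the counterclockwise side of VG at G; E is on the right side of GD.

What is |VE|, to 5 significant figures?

68.499

V is at the origin; VG runs at 46.3° with length 39.9, so G = 39.9·(cos 46.3°, sin 46.3°) = (27.566, 28.846). ∠VGD = 108.4°, so GD runs at 46.3° + (180° − 108.4°) = 117.90° from the x-axis; with |GD| = 33.4, D = G + 33.4·(cos 117.90°, sin 117.90°) = (11.937, 58.364). GD is perpendicular to DE; with |DE| = 12.9 on the right of GD, E = D + 12.9·(0.88377, 0.46793) = (23.338, 64.400). Then |VE| = |E − V| = 68.499.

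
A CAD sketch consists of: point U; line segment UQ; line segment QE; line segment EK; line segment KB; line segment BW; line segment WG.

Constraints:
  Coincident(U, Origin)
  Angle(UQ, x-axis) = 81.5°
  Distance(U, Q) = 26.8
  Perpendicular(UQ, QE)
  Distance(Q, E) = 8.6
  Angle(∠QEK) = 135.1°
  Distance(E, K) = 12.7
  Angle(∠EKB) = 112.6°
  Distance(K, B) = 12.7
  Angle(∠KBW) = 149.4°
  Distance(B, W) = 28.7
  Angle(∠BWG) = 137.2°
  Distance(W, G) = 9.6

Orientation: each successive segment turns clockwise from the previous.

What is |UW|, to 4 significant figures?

15.11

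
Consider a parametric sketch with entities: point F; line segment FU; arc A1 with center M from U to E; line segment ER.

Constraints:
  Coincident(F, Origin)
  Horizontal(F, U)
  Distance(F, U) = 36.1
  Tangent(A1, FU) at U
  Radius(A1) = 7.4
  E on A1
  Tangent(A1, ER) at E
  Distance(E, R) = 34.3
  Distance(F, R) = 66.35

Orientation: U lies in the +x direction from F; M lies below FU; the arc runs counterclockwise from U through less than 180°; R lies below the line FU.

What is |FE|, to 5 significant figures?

33.365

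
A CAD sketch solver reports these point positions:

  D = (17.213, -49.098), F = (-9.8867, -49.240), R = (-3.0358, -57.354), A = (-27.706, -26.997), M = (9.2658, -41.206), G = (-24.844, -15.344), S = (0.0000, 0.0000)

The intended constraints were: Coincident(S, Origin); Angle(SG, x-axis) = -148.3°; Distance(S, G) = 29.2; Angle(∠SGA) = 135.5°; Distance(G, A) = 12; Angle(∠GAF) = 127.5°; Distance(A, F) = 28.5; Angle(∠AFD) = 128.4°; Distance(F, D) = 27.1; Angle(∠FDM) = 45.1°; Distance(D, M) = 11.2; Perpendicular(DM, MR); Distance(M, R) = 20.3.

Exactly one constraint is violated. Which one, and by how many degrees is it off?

Perpendicular(DM, MR) — off by 7.50°.

S = (0.00, 0.00) ✓; SG at -148.3° ✓; |SG| = 29.20 ✓; ∠SGA = 135.5° ✓; |GA| = 12.00 ✓; ∠GAF = 127.5° ✓; |AF| = 28.50 ✓; ∠AFD = 128.4° ✓; |FD| = 27.10 ✓; ∠FDM = 45.10° ✓; |DM| = 11.20 ✓; ∠(DM, MR) = 97.50° ✗; |MR| = 20.30 ✓.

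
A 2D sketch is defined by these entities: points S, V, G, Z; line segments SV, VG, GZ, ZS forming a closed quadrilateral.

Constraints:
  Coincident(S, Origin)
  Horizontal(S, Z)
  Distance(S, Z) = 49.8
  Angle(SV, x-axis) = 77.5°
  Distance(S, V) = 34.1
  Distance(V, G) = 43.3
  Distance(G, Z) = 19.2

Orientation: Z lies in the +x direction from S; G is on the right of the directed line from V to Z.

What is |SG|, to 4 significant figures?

31.01

Checks: |VG| = 43.30 ✓; |GZ| = 19.20 ✓.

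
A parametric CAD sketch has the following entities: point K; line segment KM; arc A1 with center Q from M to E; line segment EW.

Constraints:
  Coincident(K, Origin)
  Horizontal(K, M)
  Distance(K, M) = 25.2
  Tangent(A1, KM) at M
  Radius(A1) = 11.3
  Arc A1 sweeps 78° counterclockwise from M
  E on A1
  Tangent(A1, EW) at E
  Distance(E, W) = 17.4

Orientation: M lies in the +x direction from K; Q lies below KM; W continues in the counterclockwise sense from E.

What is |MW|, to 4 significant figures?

29.83

On A1, M sits at bearing 90° from Q; a 78° counterclockwise sweep puts E at bearing 168°, so E = Q + 11.3·(cos 168°, sin 168°) = (14.15, -8.951). A1 meets EW tangentially, so QE is at right angles to EW, so EW runs along (−sin 168°, cos 168°); with |EW| = 17.4, W = (10.53, -25.97). Then |MW| = |W − M| = 29.83.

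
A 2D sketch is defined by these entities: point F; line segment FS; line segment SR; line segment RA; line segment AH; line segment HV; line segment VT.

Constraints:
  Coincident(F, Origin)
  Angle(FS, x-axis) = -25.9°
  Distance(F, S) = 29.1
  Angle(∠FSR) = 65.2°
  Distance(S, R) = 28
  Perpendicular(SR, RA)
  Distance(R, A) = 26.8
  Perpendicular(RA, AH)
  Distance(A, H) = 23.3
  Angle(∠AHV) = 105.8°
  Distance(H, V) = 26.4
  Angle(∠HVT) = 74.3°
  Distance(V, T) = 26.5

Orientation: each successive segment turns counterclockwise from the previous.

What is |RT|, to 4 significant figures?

4.211

∠AHV = 105.8° gives HV at -16.90° from the x-axis; with |HV| = 26.4, V = (24.73, -15.17). ∠HVT = 74.3° gives VT at 88.80° from the x-axis; with |VT| = 26.5, T = (25.29, 11.32). Then |RT| = |T − R| = 4.211.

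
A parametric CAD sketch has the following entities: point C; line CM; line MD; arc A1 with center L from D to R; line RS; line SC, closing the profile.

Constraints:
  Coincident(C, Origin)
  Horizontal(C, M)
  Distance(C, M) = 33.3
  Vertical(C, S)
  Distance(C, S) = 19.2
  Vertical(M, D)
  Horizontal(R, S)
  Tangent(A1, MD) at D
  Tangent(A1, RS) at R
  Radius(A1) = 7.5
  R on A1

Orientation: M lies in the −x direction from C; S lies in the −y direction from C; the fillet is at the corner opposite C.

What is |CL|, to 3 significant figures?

28.3

C is at the origin; CM is horizontal with |CM| = 33.3 and M on the −x side, so M = (-33.3, 0.00). C and S share the same x with |CS| = 19.2 and S on the −y side, so S = (0.00, -19.2). The virtual corner opposite C is at (-33.3, -19.2). A1 meets MD tangentially, so LD is at right angles to MD and since A1 is tangent to RS there, LR ⟂ RS, with radius 7.5, so the center L sits 7.5 in from both sides at L = (-25.8, -11.7). Then |CL| = |L − C| = 28.3.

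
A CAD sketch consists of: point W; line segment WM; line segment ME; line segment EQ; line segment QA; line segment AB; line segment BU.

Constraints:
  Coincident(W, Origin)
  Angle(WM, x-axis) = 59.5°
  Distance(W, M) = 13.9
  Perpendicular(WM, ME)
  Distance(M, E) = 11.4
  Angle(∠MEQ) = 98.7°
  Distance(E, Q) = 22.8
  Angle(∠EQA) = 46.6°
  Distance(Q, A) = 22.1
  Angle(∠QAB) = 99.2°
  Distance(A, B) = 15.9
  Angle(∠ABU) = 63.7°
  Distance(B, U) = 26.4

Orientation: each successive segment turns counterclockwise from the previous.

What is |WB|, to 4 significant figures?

18.63

∠EQA = 46.6° gives QA at 4.200° from the x-axis; with |QA| = 22.1, A = (4.863, 1.712). ∠QAB = 99.2° gives AB at 85.00° from the x-axis; with |AB| = 15.9, B = (6.248, 17.55). Then |WB| = |B − W| = 18.63.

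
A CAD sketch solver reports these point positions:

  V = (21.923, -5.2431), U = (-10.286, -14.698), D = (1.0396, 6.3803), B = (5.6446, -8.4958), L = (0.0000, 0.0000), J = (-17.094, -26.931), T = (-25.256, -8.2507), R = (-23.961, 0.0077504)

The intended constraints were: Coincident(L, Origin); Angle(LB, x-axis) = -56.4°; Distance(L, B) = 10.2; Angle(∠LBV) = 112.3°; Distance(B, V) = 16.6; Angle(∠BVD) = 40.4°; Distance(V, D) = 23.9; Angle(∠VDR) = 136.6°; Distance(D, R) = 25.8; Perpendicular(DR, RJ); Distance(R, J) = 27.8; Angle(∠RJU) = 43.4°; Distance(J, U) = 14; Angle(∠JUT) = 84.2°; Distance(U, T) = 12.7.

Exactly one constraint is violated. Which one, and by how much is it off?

Distance(U, T) = 12.7 — off by 3.60.

L = (0.00, 0.00) ✓; LB at -56.40° ✓; |LB| = 10.20 ✓; ∠LBV = 112.3° ✓; |BV| = 16.60 ✓; ∠BVD = 40.40° ✓; |VD| = 23.90 ✓; ∠VDR = 136.6° ✓; |DR| = 25.80 ✓; ∠(DR, RJ) = 90.00° ✓; |RJ| = 27.80 ✓; ∠RJU = 43.40° ✓; |JU| = 14.00 ✓; ∠JUT = 84.20° ✓; |UT| = 16.30 ✗.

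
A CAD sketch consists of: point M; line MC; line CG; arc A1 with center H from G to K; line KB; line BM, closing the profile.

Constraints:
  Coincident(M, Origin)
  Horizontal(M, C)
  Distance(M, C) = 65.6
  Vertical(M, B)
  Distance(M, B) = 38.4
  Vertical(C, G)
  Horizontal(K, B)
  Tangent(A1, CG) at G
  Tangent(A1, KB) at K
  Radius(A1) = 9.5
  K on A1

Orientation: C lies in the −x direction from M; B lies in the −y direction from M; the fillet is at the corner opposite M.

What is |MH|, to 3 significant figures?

63.1

M is at the origin; MC is horizontal with |MC| = 65.6 and C on the −x side, so C = (-65.6, 0.00). M and B share the same x with |MB| = 38.4 and B on the −y side, so B = (0.00, -38.4). The virtual corner opposite M is at (-65.6, -38.4). A1 meets CG tangentially, so HG is at right angles to CG and A1 meets KB tangentially, so HK is at right angles to KB, with radius 9.5, so the center H sits 9.5 in from both sides at H = (-56.1, -28.9). Then |MH| = |H − M| = 63.1.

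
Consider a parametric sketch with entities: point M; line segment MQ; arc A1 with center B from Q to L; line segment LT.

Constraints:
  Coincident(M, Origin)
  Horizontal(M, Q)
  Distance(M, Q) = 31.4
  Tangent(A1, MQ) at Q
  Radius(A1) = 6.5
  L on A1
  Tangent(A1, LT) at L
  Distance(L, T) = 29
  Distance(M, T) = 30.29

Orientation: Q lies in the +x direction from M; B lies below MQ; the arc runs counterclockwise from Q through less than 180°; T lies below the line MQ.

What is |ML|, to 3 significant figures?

26.0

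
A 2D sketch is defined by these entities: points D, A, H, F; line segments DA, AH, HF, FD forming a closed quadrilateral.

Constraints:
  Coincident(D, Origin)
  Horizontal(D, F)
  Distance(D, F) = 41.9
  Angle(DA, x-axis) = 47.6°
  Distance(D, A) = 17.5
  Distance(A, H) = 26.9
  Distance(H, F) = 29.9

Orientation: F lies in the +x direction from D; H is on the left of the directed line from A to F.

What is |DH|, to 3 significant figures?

44.2

D is at the origin; DF is horizontal with |DF| = 41.9 and F in +x, so F = (41.9, 0). DA runs at 47.6° with |DA| = 17.5, so A = (11.8, 12.9). H is determined by |AH| = 26.9 and |HF| = 29.9 together: it lies at the intersection of circle(A, 26.9) and circle(F, 29.9). With |AF| = 32.8, the foot of the radical line on AF is 13.8 from A and the perpendicular offset is √(26.9² − 13.8²) = 23.1. Taking the left-of-AF solution: H = (33.6, 28.7).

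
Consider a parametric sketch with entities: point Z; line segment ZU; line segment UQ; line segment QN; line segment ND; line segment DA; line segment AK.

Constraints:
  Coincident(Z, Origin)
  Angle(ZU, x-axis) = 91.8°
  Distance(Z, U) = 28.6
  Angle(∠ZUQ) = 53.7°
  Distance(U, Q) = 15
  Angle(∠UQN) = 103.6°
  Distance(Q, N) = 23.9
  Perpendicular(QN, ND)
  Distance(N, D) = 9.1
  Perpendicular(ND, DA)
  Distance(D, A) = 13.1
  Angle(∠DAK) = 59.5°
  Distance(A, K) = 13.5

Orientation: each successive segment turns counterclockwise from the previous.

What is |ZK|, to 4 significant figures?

8.000

Z is at the origin; ZU runs at 91.8° with length 28.6, so U = (-0.8983, 28.59). ∠ZUQ = 53.7° gives UQ at -141.9° from the x-axis; with |UQ| = 15.0, Q = (-12.70, 19.33). ∠UQN = 103.6° gives QN at -65.50° from the x-axis; with |QN| = 23.9, N = (-2.791, -2.418). The perpendicularity gives ND at right angles to QN, so ND runs at 24.50°; with |ND| = 9.1, D = (5.489, 1.356). ND is perpendicular to DA, so DA runs at 114.5°; with |DA| = 13.1, A = (0.05696, 13.28). ∠DAK = 59.5° gives AK at -125.0° from the x-axis; with |AK| = 13.5, K = (-7.686, 2.218). Then |ZK| = |K − Z| = 8.000.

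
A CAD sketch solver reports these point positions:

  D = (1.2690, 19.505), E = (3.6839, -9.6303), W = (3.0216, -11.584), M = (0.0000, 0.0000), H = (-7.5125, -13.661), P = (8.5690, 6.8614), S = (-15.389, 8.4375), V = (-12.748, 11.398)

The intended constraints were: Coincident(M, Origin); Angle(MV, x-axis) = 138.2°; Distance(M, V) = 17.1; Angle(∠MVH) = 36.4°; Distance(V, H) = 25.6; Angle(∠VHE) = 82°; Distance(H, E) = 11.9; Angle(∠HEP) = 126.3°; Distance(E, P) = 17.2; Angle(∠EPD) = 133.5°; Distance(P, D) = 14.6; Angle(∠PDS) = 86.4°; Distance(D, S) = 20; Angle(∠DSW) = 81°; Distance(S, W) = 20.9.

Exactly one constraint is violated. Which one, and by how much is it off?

Distance(S, W) = 20.9 — off by 6.30.

M = (0.00, 0.00) ✓; MV at 138.2° ✓; |MV| = 17.10 ✓; ∠MVH = 36.40° ✓; |VH| = 25.60 ✓; ∠VHE = 82.00° ✓; |HE| = 11.90 ✓; ∠HEP = 126.3° ✓; |EP| = 17.20 ✓; ∠EPD = 133.5° ✓; |PD| = 14.60 ✓; ∠PDS = 86.40° ✓; |DS| = 20.00 ✓; ∠DSW = 81.00° ✓; |SW| = 27.20 ✗.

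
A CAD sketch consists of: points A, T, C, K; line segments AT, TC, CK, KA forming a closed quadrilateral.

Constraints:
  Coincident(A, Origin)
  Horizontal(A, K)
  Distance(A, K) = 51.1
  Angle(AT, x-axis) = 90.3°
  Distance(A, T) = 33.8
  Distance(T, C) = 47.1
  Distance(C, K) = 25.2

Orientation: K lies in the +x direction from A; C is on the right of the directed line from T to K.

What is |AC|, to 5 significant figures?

26.899

A is at the origin; AK is horizontal with |AK| = 51.1 and K in +x, so K = (51.1, 0). AT runs at 90.3° with |AT| = 33.8, so T = (-0.17698, 33.800). C is determined by |TC| = 47.1 and |CK| = 25.2 together: it lies at the intersection of circle(T, 47.1) and circle(K, 25.2). With |TK| = 61.414, the foot of the radical line on TK is 43.598 from T and the perpendicular offset is √(47.1² − 43.598²) = 17.822. Taking the right-of-TK solution: C = (26.416, -5.0747).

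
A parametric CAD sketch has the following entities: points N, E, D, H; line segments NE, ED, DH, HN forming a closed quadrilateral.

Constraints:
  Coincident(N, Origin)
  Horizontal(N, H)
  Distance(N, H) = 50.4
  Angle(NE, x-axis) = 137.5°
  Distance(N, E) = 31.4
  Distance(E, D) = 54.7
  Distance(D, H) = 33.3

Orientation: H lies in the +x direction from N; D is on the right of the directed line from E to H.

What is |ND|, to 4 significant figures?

23.48

Checks: |NH| = 50.40 ✓; |NE| = 31.40 ✓; |ED| = 54.70 ✓; |DH| = 33.30 ✓.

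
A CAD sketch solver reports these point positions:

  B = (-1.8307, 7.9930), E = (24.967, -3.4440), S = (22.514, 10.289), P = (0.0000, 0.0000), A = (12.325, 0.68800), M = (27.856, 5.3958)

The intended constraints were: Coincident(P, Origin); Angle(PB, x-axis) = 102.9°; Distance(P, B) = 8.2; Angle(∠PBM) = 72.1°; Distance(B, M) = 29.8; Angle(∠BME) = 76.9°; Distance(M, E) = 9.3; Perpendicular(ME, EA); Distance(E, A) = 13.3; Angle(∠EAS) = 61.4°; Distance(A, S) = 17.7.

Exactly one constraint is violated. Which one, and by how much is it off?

Distance(A, S) = 17.7 — off by 3.70.

P = (0.00, 0.00) ✓; PB at 102.9° ✓; |PB| = 8.200 ✓; ∠PBM = 72.10° ✓; |BM| = 29.80 ✓; ∠BME = 76.90° ✓; |ME| = 9.300 ✓; ∠(ME, EA) = 90.00° ✓; |EA| = 13.30 ✓; ∠EAS = 61.40° ✓; |AS| = 14.00 ✗.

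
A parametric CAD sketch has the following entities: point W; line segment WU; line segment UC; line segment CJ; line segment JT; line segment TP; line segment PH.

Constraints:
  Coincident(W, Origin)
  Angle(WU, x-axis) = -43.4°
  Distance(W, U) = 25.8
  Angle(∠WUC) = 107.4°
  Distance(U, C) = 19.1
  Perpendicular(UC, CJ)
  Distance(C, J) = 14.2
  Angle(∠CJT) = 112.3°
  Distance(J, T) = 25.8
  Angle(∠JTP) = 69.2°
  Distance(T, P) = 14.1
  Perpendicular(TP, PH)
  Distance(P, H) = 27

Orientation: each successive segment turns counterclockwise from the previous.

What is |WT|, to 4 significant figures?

3.011

W is at the origin; WU runs at -43.4° with length 25.8, so U = (18.75, -17.73). ∠WUC = 107.4° gives UC at 29.20° from the x-axis; with |UC| = 19.1, C = (35.42, -8.409). The perpendicularity gives CJ at right angles to UC, so CJ runs at 119.2°; with |CJ| = 14.2, J = (28.49, 3.987). ∠CJT = 112.3° gives JT at -173.1° from the x-axis; with |JT| = 25.8, T = (2.878, 0.8872). Then |WT| = |T − W| = 3.011.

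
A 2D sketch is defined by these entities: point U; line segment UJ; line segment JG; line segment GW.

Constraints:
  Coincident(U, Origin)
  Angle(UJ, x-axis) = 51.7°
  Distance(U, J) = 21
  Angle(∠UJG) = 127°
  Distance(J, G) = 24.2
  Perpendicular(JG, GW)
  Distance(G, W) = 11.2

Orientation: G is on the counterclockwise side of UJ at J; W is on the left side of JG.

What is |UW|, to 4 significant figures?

37.26

U is at the origin; UJ runs at 51.7° with length 21.0, so J = 21.0·(cos 51.7°, sin 51.7°) = (13.02, 16.48). ∠UJG = 127.0°, so JG runs at 51.7° + (180° − 127.0°) = 104.7° from the x-axis; with |JG| = 24.2, G = J + 24.2·(cos 104.7°, sin 104.7°) = (6.874, 39.89). The perpendicularity gives GW at right angles to JG; with |GW| = 11.2 on the left of JG, W = G + 11.2·(-0.9673, -0.2538) = (-3.959, 37.05). Then |UW| = |W − U| = 37.26.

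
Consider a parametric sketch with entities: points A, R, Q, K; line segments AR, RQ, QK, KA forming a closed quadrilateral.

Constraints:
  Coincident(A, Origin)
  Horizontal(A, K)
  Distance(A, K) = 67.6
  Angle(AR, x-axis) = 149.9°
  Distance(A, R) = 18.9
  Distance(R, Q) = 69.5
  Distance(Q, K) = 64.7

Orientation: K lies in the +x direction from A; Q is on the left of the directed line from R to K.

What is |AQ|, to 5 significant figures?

66.200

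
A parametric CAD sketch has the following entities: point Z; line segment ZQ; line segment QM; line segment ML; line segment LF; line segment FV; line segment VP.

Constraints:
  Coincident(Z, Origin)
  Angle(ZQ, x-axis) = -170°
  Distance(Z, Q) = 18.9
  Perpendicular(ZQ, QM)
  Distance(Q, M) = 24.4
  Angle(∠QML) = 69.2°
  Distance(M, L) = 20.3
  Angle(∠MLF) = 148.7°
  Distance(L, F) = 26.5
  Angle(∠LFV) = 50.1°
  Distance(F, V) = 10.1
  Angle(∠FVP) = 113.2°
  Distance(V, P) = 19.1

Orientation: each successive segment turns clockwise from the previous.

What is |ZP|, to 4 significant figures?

14.45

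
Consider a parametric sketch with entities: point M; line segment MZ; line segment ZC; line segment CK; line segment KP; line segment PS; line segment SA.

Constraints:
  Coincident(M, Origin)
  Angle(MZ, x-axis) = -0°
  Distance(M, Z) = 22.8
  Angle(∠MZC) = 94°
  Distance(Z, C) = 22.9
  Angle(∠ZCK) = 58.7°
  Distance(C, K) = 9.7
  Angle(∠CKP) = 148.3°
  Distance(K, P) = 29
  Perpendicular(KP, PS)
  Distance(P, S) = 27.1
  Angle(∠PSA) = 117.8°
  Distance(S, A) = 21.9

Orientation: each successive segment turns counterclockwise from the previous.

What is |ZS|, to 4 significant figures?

20.46

M is at the origin; MZ runs at -0.0° with length 22.8, so Z = (22.80, 0.000). ∠MZC = 94.0° gives ZC at 86.00° from the x-axis; with |ZC| = 22.9, C = (24.40, 22.84). ∠ZCK = 58.7° gives CK at -152.7° from the x-axis; with |CK| = 9.7, K = (15.78, 18.40). ∠CKP = 148.3° gives KP at -121.0° from the x-axis; with |KP| = 29.0, P = (0.8417, -6.463). The perpendicularity gives PS at right angles to KP, so PS runs at -31.00°; with |PS| = 27.1, S = (24.07, -20.42). Then |ZS| = |S − Z| = 20.46.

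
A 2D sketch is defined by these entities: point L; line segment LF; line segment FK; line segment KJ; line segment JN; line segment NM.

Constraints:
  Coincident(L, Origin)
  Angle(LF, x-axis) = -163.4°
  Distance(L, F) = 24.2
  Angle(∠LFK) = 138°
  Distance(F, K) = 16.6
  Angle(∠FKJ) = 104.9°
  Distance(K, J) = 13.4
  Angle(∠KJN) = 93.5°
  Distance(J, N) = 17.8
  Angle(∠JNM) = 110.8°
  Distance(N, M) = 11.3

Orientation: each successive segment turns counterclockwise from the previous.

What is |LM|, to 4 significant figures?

15.38

L is at the origin; LF runs at -163.4° with length 24.2, so F = (-23.19, -6.914). ∠LFK = 138.0° gives FK at -121.4° from the x-axis; with |FK| = 16.6, K = (-31.84, -21.08). ∠FKJ = 104.9° gives KJ at -46.30° from the x-axis; with |KJ| = 13.4, J = (-22.58, -30.77). ∠KJN = 93.5° gives JN at 40.20° from the x-axis; with |JN| = 17.8, N = (-8.987, -19.28). ∠JNM = 110.8° gives NM at 109.4° from the x-axis; with |NM| = 11.3, M = (-12.74, -8.623). Then |LM| = |M − L| = 15.38.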